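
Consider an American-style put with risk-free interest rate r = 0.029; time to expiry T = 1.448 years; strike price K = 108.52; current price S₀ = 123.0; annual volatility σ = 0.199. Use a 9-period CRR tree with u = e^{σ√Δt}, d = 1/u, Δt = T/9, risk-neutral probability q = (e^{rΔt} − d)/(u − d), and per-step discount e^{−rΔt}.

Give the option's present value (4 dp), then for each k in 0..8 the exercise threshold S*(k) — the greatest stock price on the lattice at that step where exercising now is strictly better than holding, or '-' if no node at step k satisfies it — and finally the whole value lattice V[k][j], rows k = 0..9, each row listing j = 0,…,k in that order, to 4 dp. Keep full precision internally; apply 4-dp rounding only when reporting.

price = 4.1074
boundary = - - - - - 82.5233 89.3804 82.5233 89.3804
tree:
4.1074
6.3264 2.0073
9.4880 3.3386 0.7433
13.7934 5.4273 1.3569 0.1590
19.3368 8.5795 2.4404 0.3255 0.0000
25.9967 13.0982 4.3049 0.6664 0.0000 0.0000
32.3278 19.1396 7.3981 1.3645 0.0000 0.0000 0.0000
38.1731 25.9967 12.2477 2.7939 0.0000 0.0000 0.0000 0.0000
43.5700 32.3278 19.1396 5.7205 0.0000 0.0000 0.0000 0.0000 0.0000
48.5528 38.1731 25.9967 11.7127 0.0000 0.0000 0.0000 0.0000 0.0000 0.0000

Δt=0.16089  u=1.08309  d=0.92328  q=0.50932  discount=0.99535
step 9 (expiry): payoffs max(K−S,0) = 48.5528 38.1731 25.9967 11.7127 0.0000 0.0000 0.0000 0.0000 0.0000 0.0000
step 8: (k=8,j=0): S=64.9500, (K−S)⁺=43.5700, hold=43.0648 ⇒ V=43.5700 exercise | (k=8,j=1): S=76.1922, (K−S)⁺=32.3278, hold=31.8226 ⇒ V=32.3278 exercise | (k=8,j=2): S=89.3804, (K−S)⁺=19.1396, hold=18.6345 ⇒ V=19.1396 exercise | (k=8,j=3): S=104.8513, (K−S)⁺=3.6687, hold=5.7205 ⇒ V=5.7205 continue | (k=8,j=4): S=123.0000, (K−S)⁺=0.0000, hold=0.0000 ⇒ V=0.0000 continue | (k=8,j=5): S=144.2901, (K−S)⁺=0.0000, hold=0.0000 ⇒ V=0.0000 continue | (k=8,j=6): S=169.2653, (K−S)⁺=0.0000, hold=0.0000 ⇒ V=0.0000 continue | (k=8,j=7): S=198.5635, (K−S)⁺=0.0000, hold=0.0000 ⇒ V=0.0000 continue | (k=8,j=8): S=232.9330, (K−S)⁺=0.0000, hold=0.0000 ⇒ V=0.0000 continue  boundary S*=89.3804
step 7: (k=7,j=0): S=70.3469, (K−S)⁺=38.1731, hold=37.6679 ⇒ V=38.1731 exercise | (k=7,j=1): S=82.5233, (K−S)⁺=25.9967, hold=25.4916 ⇒ V=25.9967 exercise | (k=7,j=2): S=96.8073, (K−S)⁺=11.7127, hold=12.2477 ⇒ V=12.2477 continue | (k=7,j=3): S=113.5637, (K−S)⁺=0.0000, hold=2.7939 ⇒ V=2.7939 continue | (k=7,j=4): S=133.2204, (K−S)⁺=0.0000, hold=0.0000 ⇒ V=0.0000 continue | (k=7,j=5): S=156.2796, (K−S)⁺=0.0000, hold=0.0000 ⇒ V=0.0000 continue | (k=7,j=6): S=183.3301, (K−S)⁺=0.0000, hold=0.0000 ⇒ V=0.0000 continue | (k=7,j=7): S=215.0628, (K−S)⁺=0.0000, hold=0.0000 ⇒ V=0.0000 continue  boundary S*=82.5233
step 6: (k=6,j=0): S=76.1922, (K−S)⁺=32.3278, hold=31.8226 ⇒ V=32.3278 exercise | (k=6,j=1): S=89.3804, (K−S)⁺=19.1396, hold=18.9057 ⇒ V=19.1396 exercise | (k=6,j=2): S=104.8513, (K−S)⁺=3.6687, hold=7.3981 ⇒ V=7.3981 continue | (k=6,j=3): S=123.0000, (K−S)⁺=0.0000, hold=1.3645 ⇒ V=1.3645 continue | (k=6,j=4): S=144.2901, (K−S)⁺=0.0000, hold=0.0000 ⇒ V=0.0000 continue | (k=6,j=5): S=169.2653, (K−S)⁺=0.0000, hold=0.0000 ⇒ V=0.0000 continue | (k=6,j=6): S=198.5635, (K−S)⁺=0.0000, hold=0.0000 ⇒ V=0.0000 continue  boundary S*=89.3804
step 5: (k=5,j=0): S=82.5233, (K−S)⁺=25.9967, hold=25.4916 ⇒ V=25.9967 exercise | (k=5,j=1): S=96.8073, (K−S)⁺=11.7127, hold=13.0982 ⇒ V=13.0982 continue | (k=5,j=2): S=113.5637, (K−S)⁺=0.0000, hold=4.3049 ⇒ V=4.3049 continue | (k=5,j=3): S=133.2204, (K−S)⁺=0.0000, hold=0.6664 ⇒ V=0.6664 continue | (k=5,j=4): S=156.2796, (K−S)⁺=0.0000, hold=0.0000 ⇒ V=0.0000 continue | (k=5,j=5): S=183.3301, (K−S)⁺=0.0000, hold=0.0000 ⇒ V=0.0000 continue  boundary S*=82.5233
step 4: (k=4,j=0): S=89.3804, (K−S)⁺=19.1396, hold=19.3368 ⇒ V=19.3368 continue | (k=4,j=1): S=104.8513, (K−S)⁺=3.6687, hold=8.5795 ⇒ V=8.5795 continue | (k=4,j=2): S=123.0000, (K−S)⁺=0.0000, hold=2.4404 ⇒ V=2.4404 continue | (k=4,j=3): S=144.2901, (K−S)⁺=0.0000, hold=0.3255 ⇒ V=0.3255 continue | (k=4,j=4): S=169.2653, (K−S)⁺=0.0000, hold=0.0000 ⇒ V=0.0000 continue  boundary S*=-
step 3: (k=3,j=0): S=96.8073, (K−S)⁺=11.7127, hold=13.7934 ⇒ V=13.7934 continue | (k=3,j=1): S=113.5637, (K−S)⁺=0.0000, hold=5.4273 ⇒ V=5.4273 continue | (k=3,j=2): S=133.2204, (K−S)⁺=0.0000, hold=1.3569 ⇒ V=1.3569 continue | (k=3,j=3): S=156.2796, (K−S)⁺=0.0000, hold=0.1590 ⇒ V=0.1590 continue  boundary S*=-
step 2: (k=2,j=0): S=104.8513, (K−S)⁺=3.6687, hold=9.4880 ⇒ V=9.4880 continue | (k=2,j=1): S=123.0000, (K−S)⁺=0.0000, hold=3.3386 ⇒ V=3.3386 continue | (k=2,j=2): S=144.2901, (K−S)⁺=0.0000, hold=0.7433 ⇒ V=0.7433 continue  boundary S*=-
step 1: (k=1,j=0): S=113.5637, (K−S)⁺=0.0000, hold=6.3264 ⇒ V=6.3264 continue | (k=1,j=1): S=133.2204, (K−S)⁺=0.0000, hold=2.0073 ⇒ V=2.0073 continue  boundary S*=-
step 0: (k=0,j=0): S=123.0000, (K−S)⁺=0.0000, hold=4.1074 ⇒ V=4.1074 continue  boundary S*=-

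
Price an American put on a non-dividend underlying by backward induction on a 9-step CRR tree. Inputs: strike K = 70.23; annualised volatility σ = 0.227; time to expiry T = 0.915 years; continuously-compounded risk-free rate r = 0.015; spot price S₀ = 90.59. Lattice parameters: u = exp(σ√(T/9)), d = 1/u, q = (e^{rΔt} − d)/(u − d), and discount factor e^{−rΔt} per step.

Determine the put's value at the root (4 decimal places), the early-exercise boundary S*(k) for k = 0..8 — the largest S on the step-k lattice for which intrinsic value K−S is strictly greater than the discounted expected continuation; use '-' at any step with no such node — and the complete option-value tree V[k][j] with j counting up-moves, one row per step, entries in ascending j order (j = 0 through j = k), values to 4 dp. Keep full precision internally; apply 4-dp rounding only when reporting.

Δt=0.10167  u=1.07506  d=0.93018  q=0.49245  discount=0.99848
step 9 (expiry): payoffs max(K−S,0) = 23.0047 15.6489 7.1473 0.0000 0.0000 0.0000 0.0000 0.0000 0.0000 0.0000
step 8: (k=8,j=0): S=50.7701, (K−S)⁺=19.4599, hold=19.3528 ⇒ V=19.4599 exercise | (k=8,j=1): S=58.6781, (K−S)⁺=11.5519, hold=11.4448 ⇒ V=11.5519 exercise | (k=8,j=2): S=67.8179, (K−S)⁺=2.4121, hold=3.6221 ⇒ V=3.6221 continue | (k=8,j=3): S=78.3813, (K−S)⁺=0.0000, hold=0.0000 ⇒ V=0.0000 continue | (k=8,j=4): S=90.5900, (K−S)⁺=0.0000, hold=0.0000 ⇒ V=0.0000 continue | (k=8,j=5): S=104.7004, (K−S)⁺=0.0000, hold=0.0000 ⇒ V=0.0000 continue | (k=8,j=6): S=121.0086, (K−S)⁺=0.0000, hold=0.0000 ⇒ V=0.0000 continue | (k=8,j=7): S=139.8570, (K−S)⁺=0.0000, hold=0.0000 ⇒ V=0.0000 continue | (k=8,j=8): S=161.6412, (K−S)⁺=0.0000, hold=0.0000 ⇒ V=0.0000 continue  boundary S*=58.6781
step 7: (k=7,j=0): S=54.5811, (K−S)⁺=15.6489, hold=15.5419 ⇒ V=15.6489 exercise | (k=7,j=1): S=63.0827, (K−S)⁺=7.1473, hold=7.6352 ⇒ V=7.6352 continue | (k=7,j=2): S=72.9085, (K−S)⁺=0.0000, hold=1.8356 ⇒ V=1.8356 continue | (k=7,j=3): S=84.2648, (K−S)⁺=0.0000, hold=0.0000 ⇒ V=0.0000 continue | (k=7,j=4): S=97.3900, (K−S)⁺=0.0000, hold=0.0000 ⇒ V=0.0000 continue | (k=7,j=5): S=112.5595, (K−S)⁺=0.0000, hold=0.0000 ⇒ V=0.0000 continue | (k=7,j=6): S=130.0919, (K−S)⁺=0.0000, hold=0.0000 ⇒ V=0.0000 continue | (k=7,j=7): S=150.3551, (K−S)⁺=0.0000, hold=0.0000 ⇒ V=0.0000 continue  boundary S*=54.5811
step 6: (k=6,j=0): S=58.6781, (K−S)⁺=11.5519, hold=11.6848 ⇒ V=11.6848 continue | (k=6,j=1): S=67.8179, (K−S)⁺=2.4121, hold=4.7719 ⇒ V=4.7719 continue | (k=6,j=2): S=78.3813, (K−S)⁺=0.0000, hold=0.9303 ⇒ V=0.9303 continue | (k=6,j=3): S=90.5900, (K−S)⁺=0.0000, hold=0.0000 ⇒ V=0.0000 continue | (k=6,j=4): S=104.7004, (K−S)⁺=0.0000, hold=0.0000 ⇒ V=0.0000 continue | (k=6,j=5): S=121.0086, (K−S)⁺=0.0000, hold=0.0000 ⇒ V=0.0000 continue | (k=6,j=6): S=139.8570, (K−S)⁺=0.0000, hold=0.0000 ⇒ V=0.0000 continue  boundary S*=-
step 5: (k=5,j=0): S=63.0827, (K−S)⁺=7.1473, hold=8.2679 ⇒ V=8.2679 continue | (k=5,j=1): S=72.9085, (K−S)⁺=0.0000, hold=2.8757 ⇒ V=2.8757 continue | (k=5,j=2): S=84.2648, (K−S)⁺=0.0000, hold=0.4714 ⇒ V=0.4714 continue | (k=5,j=3): S=97.3900, (K−S)⁺=0.0000, hold=0.0000 ⇒ V=0.0000 continue | (k=5,j=4): S=112.5595, (K−S)⁺=0.0000, hold=0.0000 ⇒ V=0.0000 continue | (k=5,j=5): S=130.0919, (K−S)⁺=0.0000, hold=0.0000 ⇒ V=0.0000 continue  boundary S*=-
step 4: (k=4,j=0): S=67.8179, (K−S)⁺=2.4121, hold=5.6040 ⇒ V=5.6040 continue | (k=4,j=1): S=78.3813, (K−S)⁺=0.0000, hold=1.6892 ⇒ V=1.6892 continue | (k=4,j=2): S=90.5900, (K−S)⁺=0.0000, hold=0.2389 ⇒ V=0.2389 continue | (k=4,j=3): S=104.7004, (K−S)⁺=0.0000, hold=0.0000 ⇒ V=0.0000 continue | (k=4,j=4): S=121.0086, (K−S)⁺=0.0000, hold=0.0000 ⇒ V=0.0000 continue  boundary S*=-
step 3: (k=3,j=0): S=72.9085, (K−S)⁺=0.0000, hold=3.6706 ⇒ V=3.6706 continue | (k=3,j=1): S=84.2648, (K−S)⁺=0.0000, hold=0.9735 ⇒ V=0.9735 continue | (k=3,j=2): S=97.3900, (K−S)⁺=0.0000, hold=0.1211 ⇒ V=0.1211 continue | (k=3,j=3): S=112.5595, (K−S)⁺=0.0000, hold=0.0000 ⇒ V=0.0000 continue  boundary S*=-
step 2: (k=2,j=0): S=78.3813, (K−S)⁺=0.0000, hold=2.3388 ⇒ V=2.3388 continue | (k=2,j=1): S=90.5900, (K−S)⁺=0.0000, hold=0.5529 ⇒ V=0.5529 continue | (k=2,j=2): S=104.7004, (K−S)⁺=0.0000, hold=0.0614 ⇒ V=0.0614 continue  boundary S*=-
step 1: (k=1,j=0): S=84.2648, (K−S)⁺=0.0000, hold=1.4571 ⇒ V=1.4571 continue | (k=1,j=1): S=97.3900, (K−S)⁺=0.0000, hold=0.3104 ⇒ V=0.3104 continue  boundary S*=-
step 0: (k=0,j=0): S=90.5900, (K−S)⁺=0.0000, hold=0.8910 ⇒ V=0.8910 continue  boundary S*=-

price = 0.8910
boundary = - - - - - - - 54.5811 58.6781
tree:
0.8910
1.4571 0.3104
2.3388 0.5529 0.0614
3.6706 0.9735 0.1211 0.0000
5.6040 1.6892 0.2389 0.0000 0.0000
8.2679 2.8757 0.4714 0.0000 0.0000 0.0000
11.6848 4.7719 0.9303 0.0000 0.0000 0.0000 0.0000
15.6489 7.6352 1.8356 0.0000 0.0000 0.0000 0.0000 0.0000
19.4599 11.5519 3.6221 0.0000 0.0000 0.0000 0.0000 0.0000 0.0000
23.0047 15.6489 7.1473 0.0000 0.0000 0.0000 0.0000 0.0000 0.0000 0.0000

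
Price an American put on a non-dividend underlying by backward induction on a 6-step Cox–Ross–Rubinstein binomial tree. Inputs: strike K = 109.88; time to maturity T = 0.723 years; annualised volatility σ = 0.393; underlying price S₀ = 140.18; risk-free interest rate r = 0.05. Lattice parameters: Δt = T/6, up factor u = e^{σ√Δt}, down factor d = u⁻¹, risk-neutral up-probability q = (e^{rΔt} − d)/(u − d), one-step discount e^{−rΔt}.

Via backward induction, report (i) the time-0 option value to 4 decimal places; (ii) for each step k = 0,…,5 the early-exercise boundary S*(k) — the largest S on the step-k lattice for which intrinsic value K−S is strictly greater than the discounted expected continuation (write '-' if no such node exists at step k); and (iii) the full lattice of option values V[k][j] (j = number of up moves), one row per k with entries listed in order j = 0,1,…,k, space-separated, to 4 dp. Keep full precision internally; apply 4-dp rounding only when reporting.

params: Δt=0.12050 u=1.14617 d=0.87247 q=0.48803 e^(-rΔt)=0.99399
t_6 payoffs: 48.0498 28.6539 3.1735 0.0000 0.0000 0.0000 0.0000
t_5: node(5,0) S=70.8677 payoff=39.0123 vs cont=38.3523 → 39.0123 [stop]  node(5,1) S=93.0987 payoff=16.7813 vs cont=16.1213 → 16.7813 [stop]  node(5,2) S=122.3034 payoff=0.0000 vs cont=1.6150 → 1.6150 [wait]  node(5,3) S=160.6696 payoff=0.0000 vs cont=0.0000 → 0.0000 [wait]  node(5,4) S=211.0711 payoff=0.0000 vs cont=0.0000 → 0.0000 [wait]  node(5,5) S=277.2834 payoff=0.0000 vs cont=0.0000 → 0.0000 [wait]  ⇒ S*(5)=93.0987
t_4: node(4,0) S=81.2261 payoff=28.6539 vs cont=27.9938 → 28.6539 [stop]  node(4,1) S=106.7065 payoff=3.1735 vs cont=9.3234 → 9.3234 [wait]  node(4,2) S=140.1800 payoff=0.0000 vs cont=0.8219 → 0.8219 [wait]  node(4,3) S=184.1540 payoff=0.0000 vs cont=0.0000 → 0.0000 [wait]  node(4,4) S=241.9225 payoff=0.0000 vs cont=0.0000 → 0.0000 [wait]  ⇒ S*(4)=81.2261
t_3: node(3,0) S=93.0987 payoff=16.7813 vs cont=19.1046 → 19.1046 [wait]  node(3,1) S=122.3034 payoff=0.0000 vs cont=5.1433 → 5.1433 [wait]  node(3,2) S=160.6696 payoff=0.0000 vs cont=0.4182 → 0.4182 [wait]  node(3,3) S=211.0711 payoff=0.0000 vs cont=0.0000 → 0.0000 [wait]  ⇒ S*(3)=-
t_2: node(2,0) S=106.7065 payoff=3.1735 vs cont=12.2173 → 12.2173 [wait]  node(2,1) S=140.1800 payoff=0.0000 vs cont=2.8203 → 2.8203 [wait]  node(2,2) S=184.1540 payoff=0.0000 vs cont=0.2128 → 0.2128 [wait]  ⇒ S*(2)=-
t_1: node(1,0) S=122.3034 payoff=0.0000 vs cont=7.5855 → 7.5855 [wait]  node(1,1) S=160.6696 payoff=0.0000 vs cont=1.5385 → 1.5385 [wait]  ⇒ S*(1)=-
t_0: node(0,0) S=140.1800 payoff=0.0000 vs cont=4.6065 → 4.6065 [wait]  ⇒ S*(0)=-

price = 4.6065
boundary = - - - - 81.2261 93.0987
tree:
4.6065
7.5855 1.5385
12.2173 2.8203 0.2128
19.1046 5.1433 0.4182 0.0000
28.6539 9.3234 0.8219 0.0000 0.0000
39.0123 16.7813 1.6150 0.0000 0.0000 0.0000
48.0498 28.6539 3.1735 0.0000 0.0000 0.0000 0.0000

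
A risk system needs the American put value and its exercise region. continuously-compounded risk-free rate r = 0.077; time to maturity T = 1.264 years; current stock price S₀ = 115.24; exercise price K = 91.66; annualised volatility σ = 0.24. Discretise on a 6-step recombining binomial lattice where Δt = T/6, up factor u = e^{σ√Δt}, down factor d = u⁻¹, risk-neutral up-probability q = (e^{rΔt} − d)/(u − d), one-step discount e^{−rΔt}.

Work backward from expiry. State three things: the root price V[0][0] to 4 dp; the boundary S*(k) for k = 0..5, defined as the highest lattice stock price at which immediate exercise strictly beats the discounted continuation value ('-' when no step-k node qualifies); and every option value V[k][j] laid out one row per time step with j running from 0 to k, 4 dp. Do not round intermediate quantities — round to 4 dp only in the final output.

price = 1.4470
boundary = - - - - 74.1724 82.8099
tree:
1.4470
2.8207 0.3506
5.3753 0.7859 0.0000
9.9252 1.7615 0.0000 0.0000
17.4876 3.9483 0.0000 0.0000 0.0000
25.2242 8.8501 0.0000 0.0000 0.0000 0.0000
32.1539 17.4876 0.0000 0.0000 0.0000 0.0000 0.0000

params: Δt=0.21067 u=1.11645 d=0.89569 q=0.54657 e^(-rΔt)=0.98391
t_6 payoffs: 32.1539 17.4876 0.0000 0.0000 0.0000 0.0000 0.0000
t_5: node(5,0) S=66.4358 payoff=25.2242 vs cont=23.7494 → 25.2242 [stop]  node(5,1) S=82.8099 payoff=8.8501 vs cont=7.8019 → 8.8501 [stop]  node(5,2) S=103.2198 payoff=0.0000 vs cont=0.0000 → 0.0000 [wait]  node(5,3) S=128.6600 payoff=0.0000 vs cont=0.0000 → 0.0000 [wait]  node(5,4) S=160.3703 payoff=0.0000 vs cont=0.0000 → 0.0000 [wait]  node(5,5) S=199.8962 payoff=0.0000 vs cont=0.0000 → 0.0000 [wait]  ⇒ S*(5)=82.8099
t_4: node(4,0) S=74.1724 payoff=17.4876 vs cont=16.0128 → 17.4876 [stop]  node(4,1) S=92.4534 payoff=0.0000 vs cont=3.9483 → 3.9483 [wait]  node(4,2) S=115.2400 payoff=0.0000 vs cont=0.0000 → 0.0000 [wait]  node(4,3) S=143.6428 payoff=0.0000 vs cont=0.0000 → 0.0000 [wait]  node(4,4) S=179.0459 payoff=0.0000 vs cont=0.0000 → 0.0000 [wait]  ⇒ S*(4)=74.1724
t_3: node(3,0) S=82.8099 payoff=8.8501 vs cont=9.9252 → 9.9252 [wait]  node(3,1) S=103.2198 payoff=0.0000 vs cont=1.7615 → 1.7615 [wait]  node(3,2) S=128.6600 payoff=0.0000 vs cont=0.0000 → 0.0000 [wait]  node(3,3) S=160.3703 payoff=0.0000 vs cont=0.0000 → 0.0000 [wait]  ⇒ S*(3)=-
t_2: node(2,0) S=92.4534 payoff=0.0000 vs cont=5.3753 → 5.3753 [wait]  node(2,1) S=115.2400 payoff=0.0000 vs cont=0.7859 → 0.7859 [wait]  node(2,2) S=143.6428 payoff=0.0000 vs cont=0.0000 → 0.0000 [wait]  ⇒ S*(2)=-
t_1: node(1,0) S=103.2198 payoff=0.0000 vs cont=2.8207 → 2.8207 [wait]  node(1,1) S=128.6600 payoff=0.0000 vs cont=0.3506 → 0.3506 [wait]  ⇒ S*(1)=-
t_0: node(0,0) S=115.2400 payoff=0.0000 vs cont=1.4470 → 1.4470 [wait]  ⇒ S*(0)=-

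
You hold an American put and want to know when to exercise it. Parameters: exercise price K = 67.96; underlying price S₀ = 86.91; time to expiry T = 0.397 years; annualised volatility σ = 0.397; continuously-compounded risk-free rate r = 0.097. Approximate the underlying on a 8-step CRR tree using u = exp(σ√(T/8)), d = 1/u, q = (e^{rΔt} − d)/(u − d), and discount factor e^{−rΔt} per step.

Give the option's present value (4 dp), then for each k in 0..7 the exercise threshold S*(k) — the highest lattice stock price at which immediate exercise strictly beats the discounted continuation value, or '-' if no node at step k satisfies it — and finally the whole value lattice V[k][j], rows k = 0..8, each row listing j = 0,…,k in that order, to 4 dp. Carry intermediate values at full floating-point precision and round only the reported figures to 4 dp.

price = 1.2871
boundary = - - - - - - 51.1234 55.8507
tree:
1.2871
2.1321 0.4716
3.4551 0.8565 0.0991
5.4502 1.5338 0.2012 0.0000
8.3134 2.6974 0.4085 0.0000 0.0000
12.1540 4.6304 0.8295 0.0000 0.0000 0.0000
16.8366 7.6830 1.6844 0.0000 0.0000 0.0000 0.0000
21.1637 12.1093 3.4202 0.0000 0.0000 0.0000 0.0000 0.0000
25.1245 16.8366 6.9450 0.0000 0.0000 0.0000 0.0000 0.0000 0.0000

params: Δt=0.04963 u=1.09247 d=0.91536 q=0.50515 e^(-rΔt)=0.99520
t_8 payoffs: 25.1245 16.8366 6.9450 0.0000 0.0000 0.0000 0.0000 0.0000 0.0000
t_7: node(7,0) S=46.7963 payoff=21.1637 vs cont=20.8373 → 21.1637 [stop]  node(7,1) S=55.8507 payoff=12.1093 vs cont=11.7830 → 12.1093 [stop]  node(7,2) S=66.6569 payoff=1.3031 vs cont=3.4202 → 3.4202 [wait]  node(7,3) S=79.5539 payoff=0.0000 vs cont=0.0000 → 0.0000 [wait]  node(7,4) S=94.9463 payoff=0.0000 vs cont=0.0000 → 0.0000 [wait]  node(7,5) S=113.3169 payoff=0.0000 vs cont=0.0000 → 0.0000 [wait]  node(7,6) S=135.2419 payoff=0.0000 vs cont=0.0000 → 0.0000 [wait]  node(7,7) S=161.4090 payoff=0.0000 vs cont=0.0000 → 0.0000 [wait]  ⇒ S*(7)=55.8507
t_6: node(6,0) S=51.1234 payoff=16.8366 vs cont=16.5102 → 16.8366 [stop]  node(6,1) S=61.0150 payoff=6.9450 vs cont=7.6830 → 7.6830 [wait]  node(6,2) S=72.8204 payoff=0.0000 vs cont=1.6844 → 1.6844 [wait]  node(6,3) S=86.9100 payoff=0.0000 vs cont=0.0000 → 0.0000 [wait]  node(6,4) S=103.7257 payoff=0.0000 vs cont=0.0000 → 0.0000 [wait]  node(6,5) S=123.7950 payoff=0.0000 vs cont=0.0000 → 0.0000 [wait]  node(6,6) S=147.7473 payoff=0.0000 vs cont=0.0000 → 0.0000 [wait]  ⇒ S*(6)=51.1234
t_5: node(5,0) S=55.8507 payoff=12.1093 vs cont=12.1540 → 12.1540 [wait]  node(5,1) S=66.6569 payoff=1.3031 vs cont=4.6304 → 4.6304 [wait]  node(5,2) S=79.5539 payoff=0.0000 vs cont=0.8295 → 0.8295 [wait]  node(5,3) S=94.9463 payoff=0.0000 vs cont=0.0000 → 0.0000 [wait]  node(5,4) S=113.3169 payoff=0.0000 vs cont=0.0000 → 0.0000 [wait]  node(5,5) S=135.2419 payoff=0.0000 vs cont=0.0000 → 0.0000 [wait]  ⇒ S*(5)=-
t_4: node(4,0) S=61.0150 payoff=6.9450 vs cont=8.3134 → 8.3134 [wait]  node(4,1) S=72.8204 payoff=0.0000 vs cont=2.6974 → 2.6974 [wait]  node(4,2) S=86.9100 payoff=0.0000 vs cont=0.4085 → 0.4085 [wait]  node(4,3) S=103.7257 payoff=0.0000 vs cont=0.0000 → 0.0000 [wait]  node(4,4) S=123.7950 payoff=0.0000 vs cont=0.0000 → 0.0000 [wait]  ⇒ S*(4)=-
t_3: node(3,0) S=66.6569 payoff=1.3031 vs cont=5.4502 → 5.4502 [wait]  node(3,1) S=79.5539 payoff=0.0000 vs cont=1.5338 → 1.5338 [wait]  node(3,2) S=94.9463 payoff=0.0000 vs cont=0.2012 → 0.2012 [wait]  node(3,3) S=113.3169 payoff=0.0000 vs cont=0.0000 → 0.0000 [wait]  ⇒ S*(3)=-
t_2: node(2,0) S=72.8204 payoff=0.0000 vs cont=3.4551 → 3.4551 [wait]  node(2,1) S=86.9100 payoff=0.0000 vs cont=0.8565 → 0.8565 [wait]  node(2,2) S=103.7257 payoff=0.0000 vs cont=0.0991 → 0.0991 [wait]  ⇒ S*(2)=-
t_1: node(1,0) S=79.5539 payoff=0.0000 vs cont=2.1321 → 2.1321 [wait]  node(1,1) S=94.9463 payoff=0.0000 vs cont=0.4716 → 0.4716 [wait]  ⇒ S*(1)=-
t_0: node(0,0) S=86.9100 payoff=0.0000 vs cont=1.2871 → 1.2871 [wait]  ⇒ S*(0)=-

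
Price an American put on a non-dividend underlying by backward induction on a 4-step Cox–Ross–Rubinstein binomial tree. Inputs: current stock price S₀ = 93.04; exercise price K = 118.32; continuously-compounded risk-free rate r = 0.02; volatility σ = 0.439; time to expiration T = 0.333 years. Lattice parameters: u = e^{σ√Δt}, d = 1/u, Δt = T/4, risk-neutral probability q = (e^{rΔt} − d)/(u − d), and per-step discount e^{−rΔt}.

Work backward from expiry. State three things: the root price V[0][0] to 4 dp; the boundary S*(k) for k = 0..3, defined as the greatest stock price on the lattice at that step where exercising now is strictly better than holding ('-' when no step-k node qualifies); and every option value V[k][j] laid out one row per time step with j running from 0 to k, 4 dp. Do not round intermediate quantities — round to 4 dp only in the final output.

price = 26.9128
boundary = - 81.9709 72.2187 81.9709
tree:
26.9128
36.3491 16.5750
46.1013 25.3370 6.9463
54.6932 36.3491 13.2515 0.0000
62.2630 46.1013 25.2800 0.0000 0.0000

params: Δt=0.08325 u=1.13504 d=0.88103 q=0.47494 e^(-rΔt)=0.99834
t_4 payoffs: 62.2630 46.1013 25.2800 0.0000 0.0000
t_3: node(3,0) S=63.6268 payoff=54.6932 vs cont=54.4964 → 54.6932 [stop]  node(3,1) S=81.9709 payoff=36.3491 vs cont=36.1522 → 36.3491 [stop]  node(3,2) S=105.6038 payoff=12.7162 vs cont=13.2515 → 13.2515 [wait]  node(3,3) S=136.0503 payoff=0.0000 vs cont=0.0000 → 0.0000 [wait]  ⇒ S*(3)=81.9709
t_2: node(2,0) S=72.2187 payoff=46.1013 vs cont=45.9044 → 46.1013 [stop]  node(2,1) S=93.0400 payoff=25.2800 vs cont=25.3370 → 25.3370 [wait]  node(2,2) S=119.8642 payoff=0.0000 vs cont=6.9463 → 6.9463 [wait]  ⇒ S*(2)=72.2187
t_1: node(1,0) S=81.9709 payoff=36.3491 vs cont=36.1793 → 36.3491 [stop]  node(1,1) S=105.6038 payoff=12.7162 vs cont=16.5750 → 16.5750 [wait]  ⇒ S*(1)=81.9709
t_0: node(0,0) S=93.0400 payoff=25.2800 vs cont=26.9128 → 26.9128 [wait]  ⇒ S*(0)=-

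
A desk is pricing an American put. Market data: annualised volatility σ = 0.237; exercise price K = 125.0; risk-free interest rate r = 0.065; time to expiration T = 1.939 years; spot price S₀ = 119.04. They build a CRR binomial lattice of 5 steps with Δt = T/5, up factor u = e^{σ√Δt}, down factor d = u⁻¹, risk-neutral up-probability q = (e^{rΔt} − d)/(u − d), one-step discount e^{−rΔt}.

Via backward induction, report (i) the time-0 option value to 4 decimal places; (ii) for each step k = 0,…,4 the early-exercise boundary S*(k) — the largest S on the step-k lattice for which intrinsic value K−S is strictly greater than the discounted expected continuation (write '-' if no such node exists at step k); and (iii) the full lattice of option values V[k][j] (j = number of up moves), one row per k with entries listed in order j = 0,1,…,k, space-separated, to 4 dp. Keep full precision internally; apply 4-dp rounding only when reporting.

params: Δt=0.38780 u=1.15904 d=0.86279 q=0.54934 e^(-rΔt)=0.97511
t_5 payoffs: 68.0874 48.5456 22.2939 0.0000 0.0000 0.0000
t_4: node(4,0) S=65.9638 payoff=59.0362 vs cont=55.9247 → 59.0362 [stop]  node(4,1) S=88.6134 payoff=36.3866 vs cont=33.2751 → 36.3866 [stop]  node(4,2) S=119.0400 payoff=5.9600 vs cont=9.7969 → 9.7969 [wait]  node(4,3) S=159.9140 payoff=0.0000 vs cont=0.0000 → 0.0000 [wait]  node(4,4) S=214.8227 payoff=0.0000 vs cont=0.0000 → 0.0000 [wait]  ⇒ S*(4)=88.6134
t_3: node(3,0) S=76.4544 payoff=48.5456 vs cont=45.4341 → 48.5456 [stop]  node(3,1) S=102.7061 payoff=22.2939 vs cont=21.2377 → 22.2939 [stop]  node(3,2) S=137.9716 payoff=0.0000 vs cont=4.3052 → 4.3052 [wait]  node(3,3) S=185.3461 payoff=0.0000 vs cont=0.0000 → 0.0000 [wait]  ⇒ S*(3)=102.7061
t_2: node(2,0) S=88.6134 payoff=36.3866 vs cont=33.2751 → 36.3866 [stop]  node(2,1) S=119.0400 payoff=5.9600 vs cont=12.1031 → 12.1031 [wait]  node(2,2) S=159.9140 payoff=0.0000 vs cont=1.8919 → 1.8919 [wait]  ⇒ S*(2)=88.6134
t_1: node(1,0) S=102.7061 payoff=22.2939 vs cont=22.4731 → 22.4731 [wait]  node(1,1) S=137.9716 payoff=0.0000 vs cont=6.3320 → 6.3320 [wait]  ⇒ S*(1)=-
t_0: node(0,0) S=119.0400 payoff=5.9600 vs cont=13.2675 → 13.2675 [wait]  ⇒ S*(0)=-

price = 13.2675
boundary = - - 88.6134 102.7061 88.6134
tree:
13.2675
22.4731 6.3320
36.3866 12.1031 1.8919
48.5456 22.2939 4.3052 0.0000
59.0362 36.3866 9.7969 0.0000 0.0000
68.0874 48.5456 22.2939 0.0000 0.0000 0.0000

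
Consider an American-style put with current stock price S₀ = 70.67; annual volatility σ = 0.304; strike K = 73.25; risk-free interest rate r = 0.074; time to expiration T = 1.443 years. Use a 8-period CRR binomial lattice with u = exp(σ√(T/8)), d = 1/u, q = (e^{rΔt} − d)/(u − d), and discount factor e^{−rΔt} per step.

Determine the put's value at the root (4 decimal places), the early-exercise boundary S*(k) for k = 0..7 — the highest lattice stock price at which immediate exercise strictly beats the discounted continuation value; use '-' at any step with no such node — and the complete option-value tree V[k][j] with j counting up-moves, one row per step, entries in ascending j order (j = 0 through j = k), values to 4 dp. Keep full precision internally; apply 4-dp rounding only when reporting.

Δt=0.18038, u=1.13782, d=0.87888, q=0.51966, disc=e^(-rΔt)=0.98674
k=8 terminal: V=max(K-S,0) → 48.0930 40.6811 31.0855 18.6628 2.5800 0.0000 0.0000 0.0000 0.0000
k=7: j=0 S=28.6240 intr=44.6260 cont=43.6547 V=44.6260[EX]; j=1 S=37.0574 intr=36.1926 cont=35.2214 V=36.1926[EX]; j=2 S=47.9755 intr=25.2745 cont=24.3033 V=25.2745[EX]; j=3 S=62.1102 intr=11.1398 cont=10.1686 V=11.1398[EX]; j=4 S=80.4095 intr=0.0000 cont=1.2228 V=1.2228[hold]; j=5 S=104.1001 intr=0.0000 cont=0.0000 V=0.0000[hold]; j=6 S=134.7706 intr=0.0000 cont=0.0000 V=0.0000[hold]; j=7 S=174.4774 intr=0.0000 cont=0.0000 V=0.0000[hold]  S*(7)=62.1102
k=6: j=0 S=32.5689 intr=40.6811 cont=39.7099 V=40.6811[EX]; j=1 S=42.1645 intr=31.0855 cont=30.1143 V=31.0855[EX]; j=2 S=54.5872 intr=18.6628 cont=17.6915 V=18.6628[EX]; j=3 S=70.6700 intr=2.5800 cont=5.9070 V=5.9070[hold]; j=4 S=91.4912 intr=0.0000 cont=0.5796 V=0.5796[hold]; j=5 S=118.4467 intr=0.0000 cont=0.0000 V=0.0000[hold]; j=6 S=153.3441 intr=0.0000 cont=0.0000 V=0.0000[hold]  S*(6)=54.5872
k=5: j=0 S=37.0574 intr=36.1926 cont=35.2214 V=36.1926[EX]; j=1 S=47.9755 intr=25.2745 cont=24.3033 V=25.2745[EX]; j=2 S=62.1102 intr=11.1398 cont=11.8745 V=11.8745[hold]; j=3 S=80.4095 intr=0.0000 cont=3.0969 V=3.0969[hold]; j=4 S=104.1001 intr=0.0000 cont=0.2747 V=0.2747[hold]; j=5 S=134.7706 intr=0.0000 cont=0.0000 V=0.0000[hold]  S*(5)=47.9755
k=4: j=0 S=42.1645 intr=31.0855 cont=30.1143 V=31.0855[EX]; j=1 S=54.5872 intr=18.6628 cont=18.0683 V=18.6628[EX]; j=2 S=70.6700 intr=2.5800 cont=7.2162 V=7.2162[hold]; j=3 S=91.4912 intr=0.0000 cont=1.6087 V=1.6087[hold]; j=4 S=118.4467 intr=0.0000 cont=0.1302 V=0.1302[hold]  S*(4)=54.5872
k=3: j=0 S=47.9755 intr=25.2745 cont=24.3033 V=25.2745[EX]; j=1 S=62.1102 intr=11.1398 cont=12.5458 V=12.5458[hold]; j=2 S=80.4095 intr=0.0000 cont=4.2452 V=4.2452[hold]; j=3 S=104.1001 intr=0.0000 cont=0.8292 V=0.8292[hold]  S*(3)=47.9755
k=2: j=0 S=54.5872 intr=18.6628 cont=18.4125 V=18.6628[EX]; j=1 S=70.6700 intr=2.5800 cont=8.1232 V=8.1232[hold]; j=2 S=91.4912 intr=0.0000 cont=2.4373 V=2.4373[hold]  S*(2)=54.5872
k=1: j=0 S=62.1102 intr=11.1398 cont=13.0109 V=13.0109[hold]; j=1 S=80.4095 intr=0.0000 cont=5.0999 V=5.0999[hold]  S*(1)=-
k=0: j=0 S=70.6700 intr=2.5800 cont=8.7819 V=8.7819[hold]  S*(0)=-

price = 8.7819
boundary = - - 54.5872 47.9755 54.5872 47.9755 54.5872 62.1102
tree:
8.7819
13.0109 5.0999
18.6628 8.1232 2.4373
25.2745 12.5458 4.2452 0.8292
31.0855 18.6628 7.2162 1.6087 0.1302
36.1926 25.2745 11.8745 3.0969 0.2747 0.0000
40.6811 31.0855 18.6628 5.9070 0.5796 0.0000 0.0000
44.6260 36.1926 25.2745 11.1398 1.2228 0.0000 0.0000 0.0000
48.0930 40.6811 31.0855 18.6628 2.5800 0.0000 0.0000 0.0000 0.0000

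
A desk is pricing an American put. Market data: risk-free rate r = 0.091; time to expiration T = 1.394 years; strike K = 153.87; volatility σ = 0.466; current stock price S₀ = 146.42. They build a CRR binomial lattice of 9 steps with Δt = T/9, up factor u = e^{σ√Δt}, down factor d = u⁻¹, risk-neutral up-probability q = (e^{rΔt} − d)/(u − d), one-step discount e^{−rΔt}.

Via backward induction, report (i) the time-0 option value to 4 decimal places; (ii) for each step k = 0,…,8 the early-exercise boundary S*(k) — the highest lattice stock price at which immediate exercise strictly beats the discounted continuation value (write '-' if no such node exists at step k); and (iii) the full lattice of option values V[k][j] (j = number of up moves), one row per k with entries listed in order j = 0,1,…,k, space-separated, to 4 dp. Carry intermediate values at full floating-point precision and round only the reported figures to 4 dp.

price = 28.5160
boundary = - - - 84.4604 101.4618 84.4604 101.4618 84.4604 101.4618
tree:
28.5160
39.4958 18.0350
53.1632 26.5645 9.7744
69.4096 37.9710 15.5881 4.0716
83.5621 52.4082 24.2035 7.1686 1.0009
95.3431 69.4096 36.3581 12.3890 2.0013 0.0000
105.1501 83.5621 52.4082 20.8838 4.0014 0.0000 0.0000
113.3138 95.3431 69.4096 33.9837 8.0006 0.0000 0.0000 0.0000
120.1095 105.1501 83.5621 52.4082 15.9968 0.0000 0.0000 0.0000 0.0000
125.7666 113.3138 95.3431 69.4096 31.9847 0.0000 0.0000 0.0000 0.0000 0.0000

Δt=0.15489, u=1.20129, d=0.83244, q=0.49276, disc=e^(-rΔt)=0.98600
k=9 terminal: V=max(K-S,0) → 125.7666 113.3138 95.3431 69.4096 31.9847 0.0000 0.0000 0.0000 0.0000 0.0000
k=8: j=0 S=33.7605 intr=120.1095 cont=117.9560 V=120.1095[EX]; j=1 S=48.7199 intr=105.1501 cont=102.9965 V=105.1501[EX]; j=2 S=70.3079 intr=83.5621 cont=81.4085 V=83.5621[EX]; j=3 S=101.4618 intr=52.4082 cont=50.2547 V=52.4082[EX]; j=4 S=146.4200 intr=7.4500 cont=15.9968 V=15.9968[hold]; j=5 S=211.2995 intr=0.0000 cont=0.0000 V=0.0000[hold]; j=6 S=304.9274 intr=0.0000 cont=0.0000 V=0.0000[hold]; j=7 S=440.0423 intr=0.0000 cont=0.0000 V=0.0000[hold]; j=8 S=635.0274 intr=0.0000 cont=0.0000 V=0.0000[hold]  S*(8)=101.4618
k=7: j=0 S=40.5562 intr=113.3138 cont=111.1602 V=113.3138[EX]; j=1 S=58.5269 intr=95.3431 cont=93.1896 V=95.3431[EX]; j=2 S=84.4604 intr=69.4096 cont=67.2560 V=69.4096[EX]; j=3 S=121.8853 intr=31.9847 cont=33.9837 V=33.9837[hold]; j=4 S=175.8933 intr=0.0000 cont=8.0006 V=8.0006[hold]; j=5 S=253.8326 intr=0.0000 cont=0.0000 V=0.0000[hold]; j=6 S=366.3072 intr=0.0000 cont=0.0000 V=0.0000[hold]; j=7 S=528.6198 intr=0.0000 cont=0.0000 V=0.0000[hold]  S*(7)=84.4604
k=6: j=0 S=48.7199 intr=105.1501 cont=102.9965 V=105.1501[EX]; j=1 S=70.3079 intr=83.5621 cont=81.4085 V=83.5621[EX]; j=2 S=101.4618 intr=52.4082 cont=51.2259 V=52.4082[EX]; j=3 S=146.4200 intr=7.4500 cont=20.8838 V=20.8838[hold]; j=4 S=211.2995 intr=0.0000 cont=4.0014 V=4.0014[hold]; j=5 S=304.9274 intr=0.0000 cont=0.0000 V=0.0000[hold]; j=6 S=440.0423 intr=0.0000 cont=0.0000 V=0.0000[hold]  S*(6)=101.4618
k=5: j=0 S=58.5269 intr=95.3431 cont=93.1896 V=95.3431[EX]; j=1 S=84.4604 intr=69.4096 cont=67.2560 V=69.4096[EX]; j=2 S=121.8853 intr=31.9847 cont=36.3581 V=36.3581[hold]; j=3 S=175.8933 intr=0.0000 cont=12.3890 V=12.3890[hold]; j=4 S=253.8326 intr=0.0000 cont=2.0013 V=2.0013[hold]; j=5 S=366.3072 intr=0.0000 cont=0.0000 V=0.0000[hold]  S*(5)=84.4604
k=4: j=0 S=70.3079 intr=83.5621 cont=81.4085 V=83.5621[EX]; j=1 S=101.4618 intr=52.4082 cont=52.3796 V=52.4082[EX]; j=2 S=146.4200 intr=7.4500 cont=24.2035 V=24.2035[hold]; j=3 S=211.2995 intr=0.0000 cont=7.1686 V=7.1686[hold]; j=4 S=304.9274 intr=0.0000 cont=1.0009 V=1.0009[hold]  S*(4)=101.4618
k=3: j=0 S=84.4604 intr=69.4096 cont=67.2560 V=69.4096[EX]; j=1 S=121.8853 intr=31.9847 cont=37.9710 V=37.9710[hold]; j=2 S=175.8933 intr=0.0000 cont=15.5881 V=15.5881[hold]; j=3 S=253.8326 intr=0.0000 cont=4.0716 V=4.0716[hold]  S*(3)=84.4604
k=2: j=0 S=101.4618 intr=52.4082 cont=53.1632 V=53.1632[hold]; j=1 S=146.4200 intr=7.4500 cont=26.5645 V=26.5645[hold]; j=2 S=211.2995 intr=0.0000 cont=9.7744 V=9.7744[hold]  S*(2)=-
k=1: j=0 S=121.8853 intr=31.9847 cont=39.4958 V=39.4958[hold]; j=1 S=175.8933 intr=0.0000 cont=18.0350 V=18.0350[hold]  S*(1)=-
k=0: j=0 S=146.4200 intr=7.4500 cont=28.5160 V=28.5160[hold]  S*(0)=-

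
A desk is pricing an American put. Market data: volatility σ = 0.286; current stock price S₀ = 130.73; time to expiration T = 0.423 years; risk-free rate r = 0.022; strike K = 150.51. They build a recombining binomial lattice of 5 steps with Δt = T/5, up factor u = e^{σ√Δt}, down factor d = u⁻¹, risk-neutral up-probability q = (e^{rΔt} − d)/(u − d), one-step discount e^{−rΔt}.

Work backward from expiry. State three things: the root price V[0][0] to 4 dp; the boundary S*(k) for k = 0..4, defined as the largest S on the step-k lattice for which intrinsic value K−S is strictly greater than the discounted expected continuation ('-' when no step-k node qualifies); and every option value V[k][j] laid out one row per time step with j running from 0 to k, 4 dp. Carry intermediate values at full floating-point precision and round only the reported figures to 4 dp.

price = 22.6577
boundary = - - 110.6931 120.2951 130.7300
tree:
22.6577
30.6900 14.3970
39.8169 21.3223 7.2554
48.6524 30.2149 12.1625 2.1836
56.7827 39.8169 19.7800 4.2930 0.0000
64.2640 48.6524 30.2149 8.4399 0.0000 0.0000

params: Δt=0.08460 u=1.08674 d=0.92018 q=0.49040 e^(-rΔt)=0.99814
t_5 payoffs: 64.2640 48.6524 30.2149 8.4399 0.0000 0.0000
t_4: node(4,0) S=93.7273 payoff=56.7827 vs cont=56.5028 → 56.7827 [stop]  node(4,1) S=110.6931 payoff=39.8169 vs cont=39.5370 → 39.8169 [stop]  node(4,2) S=130.7300 payoff=19.7800 vs cont=19.5001 → 19.7800 [stop]  node(4,3) S=154.3938 payoff=0.0000 vs cont=4.2930 → 4.2930 [wait]  node(4,4) S=182.3411 payoff=0.0000 vs cont=0.0000 → 0.0000 [wait]  ⇒ S*(4)=130.7300
t_3: node(3,0) S=101.8576 payoff=48.6524 vs cont=48.3726 → 48.6524 [stop]  node(3,1) S=120.2951 payoff=30.2149 vs cont=29.9350 → 30.2149 [stop]  node(3,2) S=142.0701 payoff=8.4399 vs cont=12.1625 → 12.1625 [wait]  node(3,3) S=167.7866 payoff=0.0000 vs cont=2.1836 → 2.1836 [wait]  ⇒ S*(3)=120.2951
t_2: node(2,0) S=110.6931 payoff=39.8169 vs cont=39.5370 → 39.8169 [stop]  node(2,1) S=130.7300 payoff=19.7800 vs cont=21.3223 → 21.3223 [wait]  node(2,2) S=154.3938 payoff=0.0000 vs cont=7.2554 → 7.2554 [wait]  ⇒ S*(2)=110.6931
t_1: node(1,0) S=120.2951 payoff=30.2149 vs cont=30.6900 → 30.6900 [wait]  node(1,1) S=142.0701 payoff=8.4399 vs cont=14.3970 → 14.3970 [wait]  ⇒ S*(1)=-
t_0: node(0,0) S=130.7300 payoff=19.7800 vs cont=22.6577 → 22.6577 [wait]  ⇒ S*(0)=-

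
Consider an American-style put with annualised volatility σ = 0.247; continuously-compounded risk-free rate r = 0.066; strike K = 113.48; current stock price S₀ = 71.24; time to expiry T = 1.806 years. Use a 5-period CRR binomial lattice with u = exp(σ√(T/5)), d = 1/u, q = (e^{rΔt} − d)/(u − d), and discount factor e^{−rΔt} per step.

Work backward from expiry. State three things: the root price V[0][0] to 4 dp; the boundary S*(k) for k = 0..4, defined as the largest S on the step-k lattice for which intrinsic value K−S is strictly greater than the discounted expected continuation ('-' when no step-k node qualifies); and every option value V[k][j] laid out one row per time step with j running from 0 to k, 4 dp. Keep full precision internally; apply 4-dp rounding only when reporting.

price = 42.2400
boundary = 71.2400 82.6406 71.2400 82.6406 95.8657
tree:
42.2400
52.0679 30.8394
60.5399 42.2400 18.1856
67.8432 52.0679 30.8394 8.3819
74.1390 60.5399 42.2400 17.6143 1.0122
79.5663 67.8432 52.0679 30.8394 2.2728 0.0000

Δt=0.36120  u=1.16003  d=0.86205  q=0.54392  discount=0.97644
step 5 (expiry): payoffs max(K−S,0) = 79.5663 67.8432 52.0679 30.8394 2.2728 0.0000
step 4: (k=4,j=0): S=39.3410, (K−S)⁺=74.1390, hold=71.4657 ⇒ V=74.1390 exercise | (k=4,j=1): S=52.9401, (K−S)⁺=60.5399, hold=57.8666 ⇒ V=60.5399 exercise | (k=4,j=2): S=71.2400, (K−S)⁺=42.2400, hold=39.5667 ⇒ V=42.2400 exercise | (k=4,j=3): S=95.8657, (K−S)⁺=17.6143, hold=14.9410 ⇒ V=17.6143 exercise | (k=4,j=4): S=129.0038, (K−S)⁺=0.0000, hold=1.0122 ⇒ V=1.0122 continue  boundary S*=95.8657
step 3: (k=3,j=0): S=45.6368, (K−S)⁺=67.8432, hold=65.1699 ⇒ V=67.8432 exercise | (k=3,j=1): S=61.4121, (K−S)⁺=52.0679, hold=49.3946 ⇒ V=52.0679 exercise | (k=3,j=2): S=82.6406, (K−S)⁺=30.8394, hold=28.1661 ⇒ V=30.8394 exercise | (k=3,j=3): S=111.2072, (K−S)⁺=2.2728, hold=8.3819 ⇒ V=8.3819 continue  boundary S*=82.6406
step 2: (k=2,j=0): S=52.9401, (K−S)⁺=60.5399, hold=57.8666 ⇒ V=60.5399 exercise | (k=2,j=1): S=71.2400, (K−S)⁺=42.2400, hold=39.5667 ⇒ V=42.2400 exercise | (k=2,j=2): S=95.8657, (K−S)⁺=17.6143, hold=18.1856 ⇒ V=18.1856 continue  boundary S*=71.2400
step 1: (k=1,j=0): S=61.4121, (K−S)⁺=52.0679, hold=49.3946 ⇒ V=52.0679 exercise | (k=1,j=1): S=82.6406, (K−S)⁺=30.8394, hold=28.4695 ⇒ V=30.8394 exercise  boundary S*=82.6406
step 0: (k=0,j=0): S=71.2400, (K−S)⁺=42.2400, hold=39.5667 ⇒ V=42.2400 exercise  boundary S*=71.2400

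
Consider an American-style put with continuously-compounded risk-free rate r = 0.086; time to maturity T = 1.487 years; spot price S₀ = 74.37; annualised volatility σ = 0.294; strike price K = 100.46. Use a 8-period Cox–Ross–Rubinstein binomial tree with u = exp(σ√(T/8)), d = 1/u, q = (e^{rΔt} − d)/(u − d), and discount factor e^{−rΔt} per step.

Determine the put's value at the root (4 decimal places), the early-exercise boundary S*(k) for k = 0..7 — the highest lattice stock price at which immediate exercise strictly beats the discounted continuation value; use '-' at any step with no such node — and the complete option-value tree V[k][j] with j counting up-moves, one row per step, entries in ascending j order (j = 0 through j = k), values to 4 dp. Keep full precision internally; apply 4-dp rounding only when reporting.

price = 26.0900
boundary = 74.3700 65.5164 74.3700 65.5164 74.3700 65.5164 74.3700 84.4201
tree:
26.0900
34.9436 17.7516
42.7433 26.0900 10.9468
49.6144 34.9436 17.2109 5.7623
55.6675 42.7433 26.0900 9.9137 2.2813
61.0000 49.6144 34.9436 16.4756 4.4357 0.4533
65.6976 55.6675 42.7433 26.0900 8.5086 0.9836 0.0000
69.8360 61.0000 49.6144 34.9436 16.0399 2.1344 0.0000 0.0000
73.4818 65.6976 55.6675 42.7433 26.0900 4.6317 0.0000 0.0000 0.0000

params: Δt=0.18588 u=1.13514 d=0.88095 q=0.53175 e^(-rΔt)=0.98414
t_8 payoffs: 73.4818 65.6976 55.6675 42.7433 26.0900 4.6317 0.0000 0.0000 0.0000
t_7: node(7,0) S=30.6240 payoff=69.8360 vs cont=68.2429 → 69.8360 [stop]  node(7,1) S=39.4600 payoff=61.0000 vs cont=59.4069 → 61.0000 [stop]  node(7,2) S=50.8456 payoff=49.6144 vs cont=48.0213 → 49.6144 [stop]  node(7,3) S=65.5164 payoff=34.9436 vs cont=33.3505 → 34.9436 [stop]  node(7,4) S=84.4201 payoff=16.0399 vs cont=14.4468 → 16.0399 [stop]  node(7,5) S=108.7782 payoff=0.0000 vs cont=2.1344 → 2.1344 [wait]  node(7,6) S=140.1645 payoff=0.0000 vs cont=0.0000 → 0.0000 [wait]  node(7,7) S=180.6069 payoff=0.0000 vs cont=0.0000 → 0.0000 [wait]  ⇒ S*(7)=84.4201
t_6: node(6,0) S=34.7624 payoff=65.6976 vs cont=64.1045 → 65.6976 [stop]  node(6,1) S=44.7925 payoff=55.6675 vs cont=54.0744 → 55.6675 [stop]  node(6,2) S=57.7167 payoff=42.7433 vs cont=41.1502 → 42.7433 [stop]  node(6,3) S=74.3700 payoff=26.0900 vs cont=24.4969 → 26.0900 [stop]  node(6,4) S=95.8283 payoff=4.6317 vs cont=8.5086 → 8.5086 [wait]  node(6,5) S=123.4781 payoff=0.0000 vs cont=0.9836 → 0.9836 [wait]  node(6,6) S=159.1059 payoff=0.0000 vs cont=0.0000 → 0.0000 [wait]  ⇒ S*(6)=74.3700
t_5: node(5,0) S=39.4600 payoff=61.0000 vs cont=59.4069 → 61.0000 [stop]  node(5,1) S=50.8456 payoff=49.6144 vs cont=48.0213 → 49.6144 [stop]  node(5,2) S=65.5164 payoff=34.9436 vs cont=33.3505 → 34.9436 [stop]  node(5,3) S=84.4201 payoff=16.0399 vs cont=16.4756 → 16.4756 [wait]  node(5,4) S=108.7782 payoff=0.0000 vs cont=4.4357 → 4.4357 [wait]  node(5,5) S=140.1645 payoff=0.0000 vs cont=0.4533 → 0.4533 [wait]  ⇒ S*(5)=65.5164
t_4: node(4,0) S=44.7925 payoff=55.6675 vs cont=54.0744 → 55.6675 [stop]  node(4,1) S=57.7167 payoff=42.7433 vs cont=41.1502 → 42.7433 [stop]  node(4,2) S=74.3700 payoff=26.0900 vs cont=24.7249 → 26.0900 [stop]  node(4,3) S=95.8283 payoff=4.6317 vs cont=9.9137 → 9.9137 [wait]  node(4,4) S=123.4781 payoff=0.0000 vs cont=2.2813 → 2.2813 [wait]  ⇒ S*(4)=74.3700
t_3: node(3,0) S=50.8456 payoff=49.6144 vs cont=48.0213 → 49.6144 [stop]  node(3,1) S=65.5164 payoff=34.9436 vs cont=33.3505 → 34.9436 [stop]  node(3,2) S=84.4201 payoff=16.0399 vs cont=17.2109 → 17.2109 [wait]  node(3,3) S=108.7782 payoff=0.0000 vs cont=5.7623 → 5.7623 [wait]  ⇒ S*(3)=65.5164
t_2: node(2,0) S=57.7167 payoff=42.7433 vs cont=41.1502 → 42.7433 [stop]  node(2,1) S=74.3700 payoff=26.0900 vs cont=25.1097 → 26.0900 [stop]  node(2,2) S=95.8283 payoff=4.6317 vs cont=10.9468 → 10.9468 [wait]  ⇒ S*(2)=74.3700
t_1: node(1,0) S=65.5164 payoff=34.9436 vs cont=33.3505 → 34.9436 [stop]  node(1,1) S=84.4201 payoff=16.0399 vs cont=17.7516 → 17.7516 [wait]  ⇒ S*(1)=65.5164
t_0: node(0,0) S=74.3700 payoff=26.0900 vs cont=25.3926 → 26.0900 [stop]  ⇒ S*(0)=74.3700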